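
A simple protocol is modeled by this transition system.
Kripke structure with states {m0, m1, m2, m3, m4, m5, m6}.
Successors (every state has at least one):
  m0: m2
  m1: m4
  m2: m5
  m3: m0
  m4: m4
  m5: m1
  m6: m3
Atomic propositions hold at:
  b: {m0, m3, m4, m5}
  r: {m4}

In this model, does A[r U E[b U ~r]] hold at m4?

No

Sat(~r) = {m0, m1, m2, m3, m5, m6}
E[b U ~r]: least fixpoint, start Z0 = Sat(~r) = {m0, m1, m2, m3, m5, m6}, add states in Sat(b) with some successor in Z. Already a fixed point.
Sat(E[b U ~r]) = {m0, m1, m2, m3, m5, m6}
A[r U E[b U ~r]]: least fixpoint, start Z0 = Sat(E[b U ~r]) = {m0, m1, m2, m3, m5, m6}, add states in Sat(r) with every successor in Z. Already a fixed point.
Sat(A[r U E[b U ~r]]) = {m0, m1, m2, m3, m5, m6}
m4 ∉ Sat(A[r U E[b U ~r]]) = {m0, m1, m2, m3, m5, m6}, so the formula does not hold at m4.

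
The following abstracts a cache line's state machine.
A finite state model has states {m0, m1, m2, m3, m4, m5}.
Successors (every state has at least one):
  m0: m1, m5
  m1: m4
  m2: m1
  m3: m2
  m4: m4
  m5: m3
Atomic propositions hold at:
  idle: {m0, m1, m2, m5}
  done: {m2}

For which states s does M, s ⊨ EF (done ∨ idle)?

Sat(done ∨ idle) = {m0, m1, m2, m5}
EF (done ∨ idle): least fixpoint, start Z0 = {m0, m1, m2, m5}, add states with some successor in Z. Z1 = {m0, m1, m2, m3, m5}; fixed.
Sat(EF (done ∨ idle)) = {m0, m1, m2, m3, m5}

{m0, m1, m2, m3, m5}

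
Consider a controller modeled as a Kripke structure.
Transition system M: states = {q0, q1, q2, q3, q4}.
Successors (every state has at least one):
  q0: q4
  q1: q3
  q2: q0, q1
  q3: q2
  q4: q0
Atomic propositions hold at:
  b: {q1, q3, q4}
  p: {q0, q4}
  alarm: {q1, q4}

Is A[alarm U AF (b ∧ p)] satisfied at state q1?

No

Sat(b ∧ p) = {q4}
AF (b ∧ p): least fixpoint, start Z0 = {q4}, add states with every successor in Z. Z1 = {q0, q4}; fixed.
Sat(AF (b ∧ p)) = {q0, q4}
A[alarm U AF (b ∧ p)]: least fixpoint, start Z0 = Sat(AF (b ∧ p)) = {q0, q4}, add states in Sat(alarm) with every successor in Z. Already a fixed point.
Sat(A[alarm U AF (b ∧ p)]) = {q0, q4}
q1 ∉ Sat(A[alarm U AF (b ∧ p)]) = {q0, q4}, so the formula does not hold at q1.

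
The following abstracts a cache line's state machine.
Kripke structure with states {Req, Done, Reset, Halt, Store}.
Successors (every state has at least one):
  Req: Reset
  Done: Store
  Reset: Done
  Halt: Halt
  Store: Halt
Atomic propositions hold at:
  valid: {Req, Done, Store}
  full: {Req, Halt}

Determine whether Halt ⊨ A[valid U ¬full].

No

Sat(¬full) = {Done, Reset, Store}
A[valid U ¬full]: least fixpoint, start Z0 = Sat(¬full) = {Done, Reset, Store}, add states in Sat(valid) with every successor in Z. Z1 = {Req, Done, Reset, Store}; fixed.
Sat(A[valid U ¬full]) = {Req, Done, Reset, Store}
Halt ∉ Sat(A[valid U ¬full]) = {Req, Done, Reset, Store}, so the formula does not hold at Halt.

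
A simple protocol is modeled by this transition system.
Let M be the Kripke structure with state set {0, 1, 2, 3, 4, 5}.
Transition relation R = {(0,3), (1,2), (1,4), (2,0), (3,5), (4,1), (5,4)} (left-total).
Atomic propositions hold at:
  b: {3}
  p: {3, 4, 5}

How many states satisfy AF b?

3

AF b: least fixpoint, start Z0 = {3}, add states with every successor in Z. Z1 = {0, 3}; Z2 = {0, 2, 3}; fixed.
Sat(AF b) = {0, 2, 3}
|Sat(AF b)| = |{0, 2, 3}| = 3.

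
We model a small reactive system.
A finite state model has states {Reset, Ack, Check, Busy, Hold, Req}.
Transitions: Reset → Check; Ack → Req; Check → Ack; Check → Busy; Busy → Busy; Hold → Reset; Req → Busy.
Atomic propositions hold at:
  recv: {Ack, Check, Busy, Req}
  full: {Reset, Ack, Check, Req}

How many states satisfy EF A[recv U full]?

5

A[recv U full]: least fixpoint, start Z0 = Sat(full) = {Reset, Ack, Check, Req}, add states in Sat(recv) with every successor in Z. Already a fixed point.
Sat(A[recv U full]) = {Reset, Ack, Check, Req}
EF A[recv U full]: least fixpoint, start Z0 = {Reset, Ack, Check, Req}, add states with some successor in Z. Z1 = {Reset, Ack, Check, Hold, Req}; fixed.
Sat(EF A[recv U full]) = {Reset, Ack, Check, Hold, Req}
|Sat(EF A[recv U full])| = |{Reset, Ack, Check, Hold, Req}| = 5.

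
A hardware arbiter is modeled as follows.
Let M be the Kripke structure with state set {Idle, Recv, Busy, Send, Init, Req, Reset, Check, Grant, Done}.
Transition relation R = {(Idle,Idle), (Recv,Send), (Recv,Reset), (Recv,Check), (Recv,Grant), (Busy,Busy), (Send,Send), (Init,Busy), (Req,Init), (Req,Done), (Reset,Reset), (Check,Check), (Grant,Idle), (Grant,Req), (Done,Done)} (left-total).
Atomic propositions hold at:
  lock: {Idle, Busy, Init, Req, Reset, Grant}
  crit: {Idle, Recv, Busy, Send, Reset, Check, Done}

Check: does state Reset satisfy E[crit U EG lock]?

Yes

EG lock: greatest fixpoint, start Z0 = {Idle, Busy, Init, Req, Reset, Grant}, keep only states in Sat with some successor in Z. Already a fixed point.
Sat(EG lock) = {Idle, Busy, Init, Req, Reset, Grant}
E[crit U EG lock]: least fixpoint, start Z0 = Sat(EG lock) = {Idle, Busy, Init, Req, Reset, Grant}, add states in Sat(crit) with some successor in Z. Z1 = {Idle, Recv, Busy, Init, Req, Reset, Grant}; fixed.
Sat(E[crit U EG lock]) = {Idle, Recv, Busy, Init, Req, Reset, Grant}
Reset ∈ Sat(E[crit U EG lock]) = {Idle, Recv, Busy, Init, Req, Reset, Grant}, so the formula holds at Reset.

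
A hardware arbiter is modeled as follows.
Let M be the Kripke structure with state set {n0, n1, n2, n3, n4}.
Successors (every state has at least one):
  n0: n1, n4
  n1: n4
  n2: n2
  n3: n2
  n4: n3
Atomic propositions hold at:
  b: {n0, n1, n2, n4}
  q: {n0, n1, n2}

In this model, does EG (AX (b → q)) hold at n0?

Sat(b → q) = {n0, n1, n2, n3}
Sat(AX (b → q)) = {s : every successor in {n0, n1, n2, n3}} = {n2, n3, n4}
EG (AX (b → q)): greatest fixpoint, start Z0 = {n2, n3, n4}, keep only states in Sat with some successor in Z. Already a fixed point.
Sat(EG (AX (b → q))) = {n2, n3, n4}
n0 ∉ Sat(EG (AX (b → q))) = {n2, n3, n4}, so the formula does not hold at n0.

No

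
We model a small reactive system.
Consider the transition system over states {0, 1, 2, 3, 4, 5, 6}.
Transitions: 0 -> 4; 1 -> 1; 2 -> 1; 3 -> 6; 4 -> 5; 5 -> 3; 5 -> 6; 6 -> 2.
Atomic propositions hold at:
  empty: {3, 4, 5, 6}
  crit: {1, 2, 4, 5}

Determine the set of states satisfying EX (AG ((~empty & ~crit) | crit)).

Sat(~empty) = {0, 1, 2}
Sat(~crit) = {0, 3, 6}
Sat(~empty & ~crit) = {0}
Sat((~empty & ~crit) | crit) = {0, 1, 2, 4, 5}
AG ((~empty & ~crit) | crit): greatest fixpoint, start Z0 = {0, 1, 2, 4, 5}, keep only states in Sat with every successor in Z. Z1 = {0, 1, 2, 4}; Z2 = {0, 1, 2}; Z3 = {1, 2}; fixed.
Sat(AG ((~empty & ~crit) | crit)) = {1, 2}
Sat(EX (AG ((~empty & ~crit) | crit))) = {s : some successor in {1, 2}} = {1, 2, 6}

{1, 2, 6}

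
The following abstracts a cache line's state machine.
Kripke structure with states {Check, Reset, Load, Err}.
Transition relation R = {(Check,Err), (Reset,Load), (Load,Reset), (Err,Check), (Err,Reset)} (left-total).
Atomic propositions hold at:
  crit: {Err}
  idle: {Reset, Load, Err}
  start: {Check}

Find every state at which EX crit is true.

Sat(EX crit) = {s : some successor in {Err}} = {Check}

{Check}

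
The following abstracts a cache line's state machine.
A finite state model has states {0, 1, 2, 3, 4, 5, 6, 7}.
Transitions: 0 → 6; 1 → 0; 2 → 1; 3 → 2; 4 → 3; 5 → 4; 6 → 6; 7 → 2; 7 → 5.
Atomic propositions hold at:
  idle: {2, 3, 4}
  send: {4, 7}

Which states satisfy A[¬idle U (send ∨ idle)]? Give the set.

Sat(¬idle) = {0, 1, 5, 6, 7}
Sat(send ∨ idle) = {2, 3, 4, 7}
A[¬idle U (send ∨ idle)]: least fixpoint, start Z0 = Sat((send ∨ idle)) = {2, 3, 4, 7}, add states in Sat(¬idle) with every successor in Z. Z1 = {2, 3, 4, 5, 7}; fixed.
Sat(A[¬idle U (send ∨ idle)]) = {2, 3, 4, 5, 7}

{2, 3, 4, 5, 7}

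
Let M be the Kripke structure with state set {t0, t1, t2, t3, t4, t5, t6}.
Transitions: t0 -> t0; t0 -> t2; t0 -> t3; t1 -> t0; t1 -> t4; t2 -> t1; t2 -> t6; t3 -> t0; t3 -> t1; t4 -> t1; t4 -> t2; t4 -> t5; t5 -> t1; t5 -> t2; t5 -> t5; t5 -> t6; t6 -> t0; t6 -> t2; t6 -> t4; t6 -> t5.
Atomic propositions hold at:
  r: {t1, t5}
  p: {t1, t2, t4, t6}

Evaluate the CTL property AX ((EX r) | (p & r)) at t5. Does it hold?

Sat(EX r) = {s : some successor in {t1, t5}} = {t2, t3, t4, t5, t6}
Sat(p & r) = {t1}
Sat((EX r) | (p & r)) = {t1, t2, t3, t4, t5, t6}
Sat(AX ((EX r) | (p & r))) = {s : every successor in {t1, t2, t3, t4, t5, t6}} = {t2, t4, t5}
t5 ∈ Sat(AX ((EX r) | (p & r))) = {t2, t4, t5}, so the formula holds at t5.

Yes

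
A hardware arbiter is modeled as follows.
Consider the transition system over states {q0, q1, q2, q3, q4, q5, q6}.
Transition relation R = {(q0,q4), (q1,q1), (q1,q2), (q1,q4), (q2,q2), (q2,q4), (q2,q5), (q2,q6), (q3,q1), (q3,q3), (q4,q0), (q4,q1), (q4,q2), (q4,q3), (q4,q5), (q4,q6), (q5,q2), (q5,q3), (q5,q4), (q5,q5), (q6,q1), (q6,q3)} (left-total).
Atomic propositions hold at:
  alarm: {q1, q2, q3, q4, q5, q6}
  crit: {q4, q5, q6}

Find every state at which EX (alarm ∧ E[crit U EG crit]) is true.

EG crit: greatest fixpoint, start Z0 = {q4, q5, q6}, keep only states in Sat with some successor in Z. Z1 = {q4, q5}; fixed.
Sat(EG crit) = {q4, q5}
E[crit U EG crit]: least fixpoint, start Z0 = Sat(EG crit) = {q4, q5}, add states in Sat(crit) with some successor in Z. Already a fixed point.
Sat(E[crit U EG crit]) = {q4, q5}
Sat(alarm ∧ E[crit U EG crit]) = {q4, q5}
Sat(EX (alarm ∧ E[crit U EG crit])) = {s : some successor in {q4, q5}} = {q0, q1, q2, q4, q5}

{q0, q1, q2, q4, q5}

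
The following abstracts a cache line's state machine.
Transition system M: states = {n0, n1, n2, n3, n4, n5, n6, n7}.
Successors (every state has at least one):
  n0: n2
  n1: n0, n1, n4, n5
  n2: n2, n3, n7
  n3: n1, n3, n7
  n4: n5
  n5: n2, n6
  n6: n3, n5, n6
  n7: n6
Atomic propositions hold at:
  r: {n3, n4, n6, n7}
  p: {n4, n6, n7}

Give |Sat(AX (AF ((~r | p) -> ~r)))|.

3

Sat(~r) = {n0, n1, n2, n5}
Sat(~r | p) = {n0, n1, n2, n4, n5, n6, n7}
Sat((~r | p) -> ~r) = {n0, n1, n2, n3, n5}
AF ((~r | p) -> ~r): least fixpoint, start Z0 = {n0, n1, n2, n3, n5}, add states with every successor in Z. Z1 = {n0, n1, n2, n3, n4, n5}; fixed.
Sat(AF ((~r | p) -> ~r)) = {n0, n1, n2, n3, n4, n5}
Sat(AX (AF ((~r | p) -> ~r))) = {s : every successor in {n0, n1, n2, n3, n4, n5}} = {n0, n1, n4}
|Sat(AX (AF ((~r | p) -> ~r)))| = |{n0, n1, n4}| = 3.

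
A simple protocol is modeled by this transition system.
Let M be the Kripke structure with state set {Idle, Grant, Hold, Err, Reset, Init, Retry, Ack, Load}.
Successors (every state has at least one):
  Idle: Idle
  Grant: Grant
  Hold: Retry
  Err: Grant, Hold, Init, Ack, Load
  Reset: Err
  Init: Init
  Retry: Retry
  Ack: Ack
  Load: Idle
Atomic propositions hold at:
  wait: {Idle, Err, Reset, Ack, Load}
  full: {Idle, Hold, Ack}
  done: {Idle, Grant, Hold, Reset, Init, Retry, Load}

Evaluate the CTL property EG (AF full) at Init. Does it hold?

No

AF full: least fixpoint, start Z0 = {Idle, Hold, Ack}, add states with every successor in Z. Z1 = {Idle, Hold, Ack, Load}; fixed.
Sat(AF full) = {Idle, Hold, Ack, Load}
EG (AF full): greatest fixpoint, start Z0 = {Idle, Hold, Ack, Load}, keep only states in Sat with some successor in Z. Z1 = {Idle, Ack, Load}; fixed.
Sat(EG (AF full)) = {Idle, Ack, Load}
Init ∉ Sat(EG (AF full)) = {Idle, Ack, Load}, so the formula does not hold at Init.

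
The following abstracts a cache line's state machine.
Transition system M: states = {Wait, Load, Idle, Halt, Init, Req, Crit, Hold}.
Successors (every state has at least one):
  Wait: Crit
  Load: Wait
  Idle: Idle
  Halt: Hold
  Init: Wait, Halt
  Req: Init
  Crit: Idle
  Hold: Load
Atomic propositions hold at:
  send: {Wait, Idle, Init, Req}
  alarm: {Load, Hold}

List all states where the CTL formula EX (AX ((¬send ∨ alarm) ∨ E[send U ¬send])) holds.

{Load, Halt, Init, Req, Hold}

Sat(¬send) = {Load, Halt, Crit, Hold}
Sat(¬send ∨ alarm) = {Load, Halt, Crit, Hold}
E[send U ¬send]: least fixpoint, start Z0 = Sat(¬send) = {Load, Halt, Crit, Hold}, add states in Sat(send) with some successor in Z. Z1 = {Wait, Load, Halt, Init, Crit, Hold}; Z2 = {Wait, Load, Halt, Init, Req, Crit, Hold}; fixed.
Sat(E[send U ¬send]) = {Wait, Load, Halt, Init, Req, Crit, Hold}
Sat((¬send ∨ alarm) ∨ E[send U ¬send]) = {Wait, Load, Halt, Init, Req, Crit, Hold}
Sat(AX ((¬send ∨ alarm) ∨ E[send U ¬send])) = {s : every successor in {Wait, Load, Halt, Init, Req, Crit, Hold}} = {Wait, Load, Halt, Init, Req, Hold}
Sat(EX (AX ((¬send ∨ alarm) ∨ E[send U ¬send]))) = {s : some successor in {Wait, Load, Halt, Init, Req, Hold}} = {Load, Halt, Init, Req, Hold}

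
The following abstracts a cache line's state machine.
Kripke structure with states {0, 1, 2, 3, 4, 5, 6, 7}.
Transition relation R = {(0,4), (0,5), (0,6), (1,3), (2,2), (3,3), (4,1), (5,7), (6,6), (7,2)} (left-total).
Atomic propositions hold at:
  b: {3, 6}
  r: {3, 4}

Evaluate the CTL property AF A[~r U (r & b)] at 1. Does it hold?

Yes

Sat(~r) = {0, 1, 2, 5, 6, 7}
Sat(r & b) = {3}
A[~r U (r & b)]: least fixpoint, start Z0 = Sat((r & b)) = {3}, add states in Sat(~r) with every successor in Z. Z1 = {1, 3}; fixed.
Sat(A[~r U (r & b)]) = {1, 3}
AF A[~r U (r & b)]: least fixpoint, start Z0 = {1, 3}, add states with every successor in Z. Z1 = {1, 3, 4}; fixed.
Sat(AF A[~r U (r & b)]) = {1, 3, 4}
1 ∈ Sat(AF A[~r U (r & b)]) = {1, 3, 4}, so the formula holds at 1.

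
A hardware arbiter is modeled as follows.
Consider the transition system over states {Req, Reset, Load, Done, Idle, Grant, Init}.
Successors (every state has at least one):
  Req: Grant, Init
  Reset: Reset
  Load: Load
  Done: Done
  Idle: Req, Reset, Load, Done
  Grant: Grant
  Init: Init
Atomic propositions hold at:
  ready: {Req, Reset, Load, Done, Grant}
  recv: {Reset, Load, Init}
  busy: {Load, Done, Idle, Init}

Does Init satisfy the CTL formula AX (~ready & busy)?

Sat(~ready) = {Idle, Init}
Sat(~ready & busy) = {Idle, Init}
Sat(AX (~ready & busy)) = {s : every successor in {Idle, Init}} = {Init}
Init ∈ Sat(AX (~ready & busy)) = {Init}, so the formula holds at Init.

Yes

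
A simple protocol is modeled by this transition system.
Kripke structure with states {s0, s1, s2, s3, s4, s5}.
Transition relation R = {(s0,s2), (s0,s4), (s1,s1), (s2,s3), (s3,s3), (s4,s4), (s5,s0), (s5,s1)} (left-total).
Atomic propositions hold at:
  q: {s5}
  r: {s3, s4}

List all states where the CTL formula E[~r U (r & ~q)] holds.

{s0, s2, s3, s4, s5}

Sat(~r) = {s0, s1, s2, s5}
Sat(~q) = {s0, s1, s2, s3, s4}
Sat(r & ~q) = {s3, s4}
E[~r U (r & ~q)]: least fixpoint, start Z0 = Sat((r & ~q)) = {s3, s4}, add states in Sat(~r) with some successor in Z. Z1 = {s0, s2, s3, s4}; Z2 = {s0, s2, s3, s4, s5}; fixed.
Sat(E[~r U (r & ~q)]) = {s0, s2, s3, s4, s5}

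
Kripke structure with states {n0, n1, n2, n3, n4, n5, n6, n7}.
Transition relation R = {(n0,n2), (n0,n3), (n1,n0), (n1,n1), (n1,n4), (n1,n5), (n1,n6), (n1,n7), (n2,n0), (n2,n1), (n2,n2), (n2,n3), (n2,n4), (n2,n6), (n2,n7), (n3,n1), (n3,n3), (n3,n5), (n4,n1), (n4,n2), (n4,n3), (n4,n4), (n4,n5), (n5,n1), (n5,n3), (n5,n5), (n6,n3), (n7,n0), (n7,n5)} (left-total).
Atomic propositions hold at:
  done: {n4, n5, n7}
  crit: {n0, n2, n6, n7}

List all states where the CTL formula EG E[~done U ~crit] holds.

{n0, n1, n2, n3, n4, n5, n6}

Sat(~done) = {n0, n1, n2, n3, n6}
Sat(~crit) = {n1, n3, n4, n5}
E[~done U ~crit]: least fixpoint, start Z0 = Sat(~crit) = {n1, n3, n4, n5}, add states in Sat(~done) with some successor in Z. Z1 = {n0, n1, n2, n3, n4, n5, n6}; fixed.
Sat(E[~done U ~crit]) = {n0, n1, n2, n3, n4, n5, n6}
EG E[~done U ~crit]: greatest fixpoint, start Z0 = {n0, n1, n2, n3, n4, n5, n6}, keep only states in Sat with some successor in Z. Already a fixed point.
Sat(EG E[~done U ~crit]) = {n0, n1, n2, n3, n4, n5, n6}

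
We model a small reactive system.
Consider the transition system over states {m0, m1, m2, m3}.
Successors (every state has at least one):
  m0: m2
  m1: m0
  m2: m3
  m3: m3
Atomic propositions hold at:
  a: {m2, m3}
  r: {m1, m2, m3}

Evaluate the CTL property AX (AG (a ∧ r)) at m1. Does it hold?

Sat(a ∧ r) = {m2, m3}
AG (a ∧ r): greatest fixpoint, start Z0 = {m2, m3}, keep only states in Sat with every successor in Z. Already a fixed point.
Sat(AG (a ∧ r)) = {m2, m3}
Sat(AX (AG (a ∧ r))) = {s : every successor in {m2, m3}} = {m0, m2, m3}
m1 ∉ Sat(AX (AG (a ∧ r))) = {m0, m2, m3}, so the formula does not hold at m1.

No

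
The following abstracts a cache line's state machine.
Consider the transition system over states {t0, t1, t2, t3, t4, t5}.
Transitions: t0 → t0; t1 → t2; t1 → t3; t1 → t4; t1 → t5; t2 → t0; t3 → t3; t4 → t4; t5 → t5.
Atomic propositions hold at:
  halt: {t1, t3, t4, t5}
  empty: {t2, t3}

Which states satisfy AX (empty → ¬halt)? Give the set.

{t0, t2, t4, t5}

Sat(¬halt) = {t0, t2}
Sat(empty → ¬halt) = {t0, t1, t2, t4, t5}
Sat(AX (empty → ¬halt)) = {s : every successor in {t0, t1, t2, t4, t5}} = {t0, t2, t4, t5}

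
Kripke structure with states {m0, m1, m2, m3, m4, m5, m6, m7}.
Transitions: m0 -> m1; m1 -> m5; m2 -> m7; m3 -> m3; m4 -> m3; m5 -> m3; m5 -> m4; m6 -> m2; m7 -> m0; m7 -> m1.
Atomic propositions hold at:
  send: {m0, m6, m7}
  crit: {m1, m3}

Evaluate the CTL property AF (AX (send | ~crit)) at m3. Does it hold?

Sat(~crit) = {m0, m2, m4, m5, m6, m7}
Sat(send | ~crit) = {m0, m2, m4, m5, m6, m7}
Sat(AX (send | ~crit)) = {s : every successor in {m0, m2, m4, m5, m6, m7}} = {m1, m2, m6}
AF (AX (send | ~crit)): least fixpoint, start Z0 = {m1, m2, m6}, add states with every successor in Z. Z1 = {m0, m1, m2, m6}; Z2 = {m0, m1, m2, m6, m7}; fixed.
Sat(AF (AX (send | ~crit))) = {m0, m1, m2, m6, m7}
m3 ∉ Sat(AF (AX (send | ~crit))) = {m0, m1, m2, m6, m7}, so the formula does not hold at m3.

No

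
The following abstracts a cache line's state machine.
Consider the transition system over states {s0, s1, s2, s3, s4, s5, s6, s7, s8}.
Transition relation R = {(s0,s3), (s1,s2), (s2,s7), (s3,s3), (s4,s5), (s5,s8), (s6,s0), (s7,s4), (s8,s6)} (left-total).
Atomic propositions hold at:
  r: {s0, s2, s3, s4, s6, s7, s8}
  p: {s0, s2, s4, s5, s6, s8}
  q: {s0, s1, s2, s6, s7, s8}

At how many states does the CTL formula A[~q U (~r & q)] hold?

Sat(~q) = {s3, s4, s5}
Sat(~r) = {s1, s5}
Sat(~r & q) = {s1}
A[~q U (~r & q)]: least fixpoint, start Z0 = Sat((~r & q)) = {s1}, add states in Sat(~q) with every successor in Z. Already a fixed point.
Sat(A[~q U (~r & q)]) = {s1}
|Sat(A[~q U (~r & q)])| = |{s1}| = 1.

1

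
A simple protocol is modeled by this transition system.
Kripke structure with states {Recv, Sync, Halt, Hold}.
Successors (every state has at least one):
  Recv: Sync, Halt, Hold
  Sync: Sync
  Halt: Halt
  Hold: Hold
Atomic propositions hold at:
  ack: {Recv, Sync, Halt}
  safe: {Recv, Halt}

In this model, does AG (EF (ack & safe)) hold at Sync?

No

Sat(ack & safe) = {Recv, Halt}
EF (ack & safe): least fixpoint, start Z0 = {Recv, Halt}, add states with some successor in Z. Already a fixed point.
Sat(EF (ack & safe)) = {Recv, Halt}
AG (EF (ack & safe)): greatest fixpoint, start Z0 = {Recv, Halt}, keep only states in Sat with every successor in Z. Z1 = {Halt}; fixed.
Sat(AG (EF (ack & safe))) = {Halt}
Sync ∉ Sat(AG (EF (ack & safe))) = {Halt}, so the formula does not hold at Sync.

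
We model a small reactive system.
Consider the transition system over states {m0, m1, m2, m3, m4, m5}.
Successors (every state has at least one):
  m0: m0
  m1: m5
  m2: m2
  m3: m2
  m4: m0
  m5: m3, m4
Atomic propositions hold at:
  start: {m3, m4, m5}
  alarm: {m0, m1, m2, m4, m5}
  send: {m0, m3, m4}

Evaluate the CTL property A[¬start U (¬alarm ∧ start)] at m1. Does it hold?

Sat(¬start) = {m0, m1, m2}
Sat(¬alarm) = {m3}
Sat(¬alarm ∧ start) = {m3}
A[¬start U (¬alarm ∧ start)]: least fixpoint, start Z0 = Sat((¬alarm ∧ start)) = {m3}, add states in Sat(¬start) with every successor in Z. Already a fixed point.
Sat(A[¬start U (¬alarm ∧ start)]) = {m3}
m1 ∉ Sat(A[¬start U (¬alarm ∧ start)]) = {m3}, so the formula does not hold at m1.

No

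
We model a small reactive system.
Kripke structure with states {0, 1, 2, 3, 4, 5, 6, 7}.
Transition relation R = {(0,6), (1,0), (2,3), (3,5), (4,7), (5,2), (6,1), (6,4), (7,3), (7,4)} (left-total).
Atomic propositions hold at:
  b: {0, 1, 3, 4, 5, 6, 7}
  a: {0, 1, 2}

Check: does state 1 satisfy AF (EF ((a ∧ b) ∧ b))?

Yes

Sat(a ∧ b) = {0, 1}
Sat((a ∧ b) ∧ b) = {0, 1}
EF ((a ∧ b) ∧ b): least fixpoint, start Z0 = {0, 1}, add states with some successor in Z. Z1 = {0, 1, 6}; fixed.
Sat(EF ((a ∧ b) ∧ b)) = {0, 1, 6}
AF (EF ((a ∧ b) ∧ b)): least fixpoint, start Z0 = {0, 1, 6}, add states with every successor in Z. Already a fixed point.
Sat(AF (EF ((a ∧ b) ∧ b))) = {0, 1, 6}
1 ∈ Sat(AF (EF ((a ∧ b) ∧ b))) = {0, 1, 6}, so the formula holds at 1.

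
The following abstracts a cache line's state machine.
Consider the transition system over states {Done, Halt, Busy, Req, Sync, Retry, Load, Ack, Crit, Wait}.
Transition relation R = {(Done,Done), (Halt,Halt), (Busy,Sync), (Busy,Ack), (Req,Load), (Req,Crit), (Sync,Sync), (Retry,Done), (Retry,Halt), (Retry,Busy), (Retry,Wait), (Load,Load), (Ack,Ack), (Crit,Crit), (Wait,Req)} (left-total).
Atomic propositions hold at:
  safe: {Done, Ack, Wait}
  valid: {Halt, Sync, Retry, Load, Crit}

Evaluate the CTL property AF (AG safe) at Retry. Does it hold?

AG safe: greatest fixpoint, start Z0 = {Done, Ack, Wait}, keep only states in Sat with every successor in Z. Z1 = {Done, Ack}; fixed.
Sat(AG safe) = {Done, Ack}
AF (AG safe): least fixpoint, start Z0 = {Done, Ack}, add states with every successor in Z. Already a fixed point.
Sat(AF (AG safe)) = {Done, Ack}
Retry ∉ Sat(AF (AG safe)) = {Done, Ack}, so the formula does not hold at Retry.

No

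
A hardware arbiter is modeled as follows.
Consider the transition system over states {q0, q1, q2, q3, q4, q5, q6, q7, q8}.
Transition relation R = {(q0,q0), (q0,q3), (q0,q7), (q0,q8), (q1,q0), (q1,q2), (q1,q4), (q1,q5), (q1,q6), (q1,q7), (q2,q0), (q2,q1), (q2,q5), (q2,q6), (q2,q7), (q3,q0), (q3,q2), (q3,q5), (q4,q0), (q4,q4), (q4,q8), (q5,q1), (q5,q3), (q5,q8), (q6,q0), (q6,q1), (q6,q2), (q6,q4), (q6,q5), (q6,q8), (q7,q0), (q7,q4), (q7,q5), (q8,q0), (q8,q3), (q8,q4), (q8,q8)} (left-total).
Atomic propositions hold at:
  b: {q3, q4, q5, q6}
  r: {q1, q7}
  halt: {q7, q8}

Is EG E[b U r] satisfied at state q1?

E[b U r]: least fixpoint, start Z0 = Sat(r) = {q1, q7}, add states in Sat(b) with some successor in Z. Z1 = {q1, q5, q6, q7}; Z2 = {q1, q3, q5, q6, q7}; fixed.
Sat(E[b U r]) = {q1, q3, q5, q6, q7}
EG E[b U r]: greatest fixpoint, start Z0 = {q1, q3, q5, q6, q7}, keep only states in Sat with some successor in Z. Already a fixed point.
Sat(EG E[b U r]) = {q1, q3, q5, q6, q7}
q1 ∈ Sat(EG E[b U r]) = {q1, q3, q5, q6, q7}, so the formula holds at q1.

Yes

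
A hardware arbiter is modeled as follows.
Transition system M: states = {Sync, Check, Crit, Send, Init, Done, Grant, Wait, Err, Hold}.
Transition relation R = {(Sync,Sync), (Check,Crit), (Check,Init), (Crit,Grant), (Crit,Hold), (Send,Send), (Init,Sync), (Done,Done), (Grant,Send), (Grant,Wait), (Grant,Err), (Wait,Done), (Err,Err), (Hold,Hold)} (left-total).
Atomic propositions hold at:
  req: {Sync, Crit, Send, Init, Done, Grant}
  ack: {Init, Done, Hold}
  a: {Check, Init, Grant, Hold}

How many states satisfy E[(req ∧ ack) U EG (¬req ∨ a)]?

3

Sat(req ∧ ack) = {Init, Done}
Sat(¬req) = {Check, Wait, Err, Hold}
Sat(¬req ∨ a) = {Check, Init, Grant, Wait, Err, Hold}
EG (¬req ∨ a): greatest fixpoint, start Z0 = {Check, Init, Grant, Wait, Err, Hold}, keep only states in Sat with some successor in Z. Z1 = {Check, Grant, Err, Hold}; Z2 = {Grant, Err, Hold}; fixed.
Sat(EG (¬req ∨ a)) = {Grant, Err, Hold}
E[(req ∧ ack) U EG (¬req ∨ a)]: least fixpoint, start Z0 = Sat(EG (¬req ∨ a)) = {Grant, Err, Hold}, add states in Sat(req ∧ ack) with some successor in Z. Already a fixed point.
Sat(E[(req ∧ ack) U EG (¬req ∨ a)]) = {Grant, Err, Hold}
|Sat(E[(req ∧ ack) U EG (¬req ∨ a)])| = |{Grant, Err, Hold}| = 3.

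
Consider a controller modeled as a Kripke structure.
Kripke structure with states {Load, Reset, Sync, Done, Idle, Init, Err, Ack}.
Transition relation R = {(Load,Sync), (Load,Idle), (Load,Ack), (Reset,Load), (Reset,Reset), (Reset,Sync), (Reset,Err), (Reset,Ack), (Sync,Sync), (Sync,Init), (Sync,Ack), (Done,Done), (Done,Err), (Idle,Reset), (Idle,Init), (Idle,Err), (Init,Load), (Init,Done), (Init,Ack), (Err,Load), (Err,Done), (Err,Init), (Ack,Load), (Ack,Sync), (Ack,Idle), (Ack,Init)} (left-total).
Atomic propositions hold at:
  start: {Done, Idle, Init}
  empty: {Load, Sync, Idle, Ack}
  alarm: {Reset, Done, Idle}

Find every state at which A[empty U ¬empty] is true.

{Reset, Done, Idle, Init, Err}

Sat(¬empty) = {Reset, Done, Init, Err}
A[empty U ¬empty]: least fixpoint, start Z0 = Sat(¬empty) = {Reset, Done, Init, Err}, add states in Sat(empty) with every successor in Z. Z1 = {Reset, Done, Idle, Init, Err}; fixed.
Sat(A[empty U ¬empty]) = {Reset, Done, Idle, Init, Err}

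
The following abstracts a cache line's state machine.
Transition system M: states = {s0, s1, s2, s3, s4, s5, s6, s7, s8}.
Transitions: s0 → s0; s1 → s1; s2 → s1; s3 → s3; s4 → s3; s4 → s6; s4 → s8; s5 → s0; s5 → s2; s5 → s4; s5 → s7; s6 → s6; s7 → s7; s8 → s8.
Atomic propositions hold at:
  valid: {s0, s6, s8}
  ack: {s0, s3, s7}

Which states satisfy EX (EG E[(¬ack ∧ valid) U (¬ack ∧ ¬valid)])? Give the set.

Sat(¬ack) = {s1, s2, s4, s5, s6, s8}
Sat(¬ack ∧ valid) = {s6, s8}
Sat(¬valid) = {s1, s2, s3, s4, s5, s7}
Sat(¬ack ∧ ¬valid) = {s1, s2, s4, s5}
E[(¬ack ∧ valid) U (¬ack ∧ ¬valid)]: least fixpoint, start Z0 = Sat((¬ack ∧ ¬valid)) = {s1, s2, s4, s5}, add states in Sat(¬ack ∧ valid) with some successor in Z. Already a fixed point.
Sat(E[(¬ack ∧ valid) U (¬ack ∧ ¬valid)]) = {s1, s2, s4, s5}
EG E[(¬ack ∧ valid) U (¬ack ∧ ¬valid)]: greatest fixpoint, start Z0 = {s1, s2, s4, s5}, keep only states in Sat with some successor in Z. Z1 = {s1, s2, s5}; fixed.
Sat(EG E[(¬ack ∧ valid) U (¬ack ∧ ¬valid)]) = {s1, s2, s5}
Sat(EX (EG E[(¬ack ∧ valid) U (¬ack ∧ ¬valid)])) = {s : some successor in {s1, s2, s5}} = {s1, s2, s5}

{s1, s2, s5}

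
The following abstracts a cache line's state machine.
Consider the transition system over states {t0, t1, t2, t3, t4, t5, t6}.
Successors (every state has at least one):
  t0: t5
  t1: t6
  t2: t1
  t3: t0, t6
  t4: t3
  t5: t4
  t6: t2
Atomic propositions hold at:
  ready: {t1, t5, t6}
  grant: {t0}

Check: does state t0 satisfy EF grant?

Yes

EF grant: least fixpoint, start Z0 = {t0}, add states with some successor in Z. Z1 = {t0, t3}; Z2 = {t0, t3, t4}; Z3 = {t0, t3, t4, t5}; fixed.
Sat(EF grant) = {t0, t3, t4, t5}
t0 ∈ Sat(EF grant) = {t0, t3, t4, t5}, so the formula holds at t0.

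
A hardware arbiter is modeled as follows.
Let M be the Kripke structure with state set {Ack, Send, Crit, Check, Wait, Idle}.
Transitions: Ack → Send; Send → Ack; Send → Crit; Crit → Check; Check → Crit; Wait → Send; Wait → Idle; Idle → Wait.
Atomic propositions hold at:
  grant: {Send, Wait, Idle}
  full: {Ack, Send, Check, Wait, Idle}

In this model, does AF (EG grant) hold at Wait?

Yes

EG grant: greatest fixpoint, start Z0 = {Send, Wait, Idle}, keep only states in Sat with some successor in Z. Z1 = {Wait, Idle}; fixed.
Sat(EG grant) = {Wait, Idle}
AF (EG grant): least fixpoint, start Z0 = {Wait, Idle}, add states with every successor in Z. Already a fixed point.
Sat(AF (EG grant)) = {Wait, Idle}
Wait ∈ Sat(AF (EG grant)) = {Wait, Idle}, so the formula holds at Wait.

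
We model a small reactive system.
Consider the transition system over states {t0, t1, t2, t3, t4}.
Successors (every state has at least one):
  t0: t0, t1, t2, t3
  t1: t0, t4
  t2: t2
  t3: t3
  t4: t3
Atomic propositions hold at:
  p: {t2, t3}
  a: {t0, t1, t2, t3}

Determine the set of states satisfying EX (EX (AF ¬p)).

{t0, t1}

Sat(¬p) = {t0, t1, t4}
AF ¬p: least fixpoint, start Z0 = {t0, t1, t4}, add states with every successor in Z. Already a fixed point.
Sat(AF ¬p) = {t0, t1, t4}
Sat(EX (AF ¬p)) = {s : some successor in {t0, t1, t4}} = {t0, t1}
Sat(EX (EX (AF ¬p))) = {s : some successor in {t0, t1}} = {t0, t1}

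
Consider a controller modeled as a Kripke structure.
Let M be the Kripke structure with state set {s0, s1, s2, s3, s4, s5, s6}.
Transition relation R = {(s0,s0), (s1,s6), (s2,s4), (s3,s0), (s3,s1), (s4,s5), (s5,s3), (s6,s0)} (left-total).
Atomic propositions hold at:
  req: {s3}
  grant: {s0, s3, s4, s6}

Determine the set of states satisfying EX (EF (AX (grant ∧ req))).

{s2, s4}

Sat(grant ∧ req) = {s3}
Sat(AX (grant ∧ req)) = {s : every successor in {s3}} = {s5}
EF (AX (grant ∧ req)): least fixpoint, start Z0 = {s5}, add states with some successor in Z. Z1 = {s4, s5}; Z2 = {s2, s4, s5}; fixed.
Sat(EF (AX (grant ∧ req))) = {s2, s4, s5}
Sat(EX (EF (AX (grant ∧ req)))) = {s : some successor in {s2, s4, s5}} = {s2, s4}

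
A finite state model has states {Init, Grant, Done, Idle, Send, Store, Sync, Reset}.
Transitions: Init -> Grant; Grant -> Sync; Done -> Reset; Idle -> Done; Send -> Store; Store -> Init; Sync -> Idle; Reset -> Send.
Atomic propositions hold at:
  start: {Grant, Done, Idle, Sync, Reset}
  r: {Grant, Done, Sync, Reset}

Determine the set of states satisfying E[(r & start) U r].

{Grant, Done, Sync, Reset}

Sat(r & start) = {Grant, Done, Sync, Reset}
E[(r & start) U r]: least fixpoint, start Z0 = Sat(r) = {Grant, Done, Sync, Reset}, add states in Sat(r & start) with some successor in Z. Already a fixed point.
Sat(E[(r & start) U r]) = {Grant, Done, Sync, Reset}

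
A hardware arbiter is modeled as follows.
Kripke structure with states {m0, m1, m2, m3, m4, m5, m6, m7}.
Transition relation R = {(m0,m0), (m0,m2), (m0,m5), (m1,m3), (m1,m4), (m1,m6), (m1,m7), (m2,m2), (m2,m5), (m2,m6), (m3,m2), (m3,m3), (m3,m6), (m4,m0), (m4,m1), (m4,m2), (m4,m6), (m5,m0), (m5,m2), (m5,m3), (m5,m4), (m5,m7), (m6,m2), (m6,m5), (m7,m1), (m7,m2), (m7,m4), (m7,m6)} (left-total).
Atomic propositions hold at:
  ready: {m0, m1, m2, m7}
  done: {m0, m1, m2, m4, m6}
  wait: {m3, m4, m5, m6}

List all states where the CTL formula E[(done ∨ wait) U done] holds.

{m0, m1, m2, m3, m4, m5, m6}

Sat(done ∨ wait) = {m0, m1, m2, m3, m4, m5, m6}
E[(done ∨ wait) U done]: least fixpoint, start Z0 = Sat(done) = {m0, m1, m2, m4, m6}, add states in Sat(done ∨ wait) with some successor in Z. Z1 = {m0, m1, m2, m3, m4, m5, m6}; fixed.
Sat(E[(done ∨ wait) U done]) = {m0, m1, m2, m3, m4, m5, m6}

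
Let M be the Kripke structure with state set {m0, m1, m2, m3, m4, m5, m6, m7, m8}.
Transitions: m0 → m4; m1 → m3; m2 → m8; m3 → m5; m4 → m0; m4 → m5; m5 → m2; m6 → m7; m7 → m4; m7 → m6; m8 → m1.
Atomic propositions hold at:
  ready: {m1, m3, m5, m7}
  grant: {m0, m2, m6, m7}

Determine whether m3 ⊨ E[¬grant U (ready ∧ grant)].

Sat(¬grant) = {m1, m3, m4, m5, m8}
Sat(ready ∧ grant) = {m7}
E[¬grant U (ready ∧ grant)]: least fixpoint, start Z0 = Sat((ready ∧ grant)) = {m7}, add states in Sat(¬grant) with some successor in Z. Already a fixed point.
Sat(E[¬grant U (ready ∧ grant)]) = {m7}
m3 ∉ Sat(E[¬grant U (ready ∧ grant)]) = {m7}, so the formula does not hold at m3.

No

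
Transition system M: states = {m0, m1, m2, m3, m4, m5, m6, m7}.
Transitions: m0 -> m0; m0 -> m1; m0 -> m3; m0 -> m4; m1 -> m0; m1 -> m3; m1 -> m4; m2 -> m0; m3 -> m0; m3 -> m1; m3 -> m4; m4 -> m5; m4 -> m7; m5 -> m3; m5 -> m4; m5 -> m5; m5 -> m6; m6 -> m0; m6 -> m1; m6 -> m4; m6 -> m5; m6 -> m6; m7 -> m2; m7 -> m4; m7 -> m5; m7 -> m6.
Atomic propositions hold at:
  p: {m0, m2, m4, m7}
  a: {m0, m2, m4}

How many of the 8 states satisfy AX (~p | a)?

7

Sat(~p) = {m1, m3, m5, m6}
Sat(~p | a) = {m0, m1, m2, m3, m4, m5, m6}
Sat(AX (~p | a)) = {s : every successor in {m0, m1, m2, m3, m4, m5, m6}} = {m0, m1, m2, m3, m5, m6, m7}
|Sat(AX (~p | a))| = |{m0, m1, m2, m3, m5, m6, m7}| = 7.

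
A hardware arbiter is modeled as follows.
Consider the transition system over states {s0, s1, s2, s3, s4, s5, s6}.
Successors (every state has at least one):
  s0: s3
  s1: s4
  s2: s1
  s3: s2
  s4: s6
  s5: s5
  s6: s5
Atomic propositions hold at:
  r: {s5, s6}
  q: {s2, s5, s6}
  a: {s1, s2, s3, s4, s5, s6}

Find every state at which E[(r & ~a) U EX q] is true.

{s3, s4, s5, s6}

Sat(~a) = {s0}
Sat(r & ~a) = ∅
Sat(EX q) = {s : some successor in {s2, s5, s6}} = {s3, s4, s5, s6}
E[(r & ~a) U EX q]: least fixpoint, start Z0 = Sat(EX q) = {s3, s4, s5, s6}, add states in Sat(r & ~a) with some successor in Z. Already a fixed point.
Sat(E[(r & ~a) U EX q]) = {s3, s4, s5, s6}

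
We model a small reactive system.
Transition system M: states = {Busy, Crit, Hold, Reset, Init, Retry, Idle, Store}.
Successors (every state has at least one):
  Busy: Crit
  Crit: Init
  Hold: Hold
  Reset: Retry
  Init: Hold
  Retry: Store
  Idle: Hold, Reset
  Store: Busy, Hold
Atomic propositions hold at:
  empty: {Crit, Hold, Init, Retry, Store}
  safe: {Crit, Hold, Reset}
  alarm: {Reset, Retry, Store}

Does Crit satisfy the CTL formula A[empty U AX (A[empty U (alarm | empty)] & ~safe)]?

Yes

Sat(alarm | empty) = {Crit, Hold, Reset, Init, Retry, Store}
A[empty U (alarm | empty)]: least fixpoint, start Z0 = Sat((alarm | empty)) = {Crit, Hold, Reset, Init, Retry, Store}, add states in Sat(empty) with every successor in Z. Already a fixed point.
Sat(A[empty U (alarm | empty)]) = {Crit, Hold, Reset, Init, Retry, Store}
Sat(~safe) = {Busy, Init, Retry, Idle, Store}
Sat(A[empty U (alarm | empty)] & ~safe) = {Init, Retry, Store}
Sat(AX (A[empty U (alarm | empty)] & ~safe)) = {s : every successor in {Init, Retry, Store}} = {Crit, Reset, Retry}
A[empty U AX (A[empty U (alarm | empty)] & ~safe)]: least fixpoint, start Z0 = Sat(AX (A[empty U (alarm | empty)] & ~safe)) = {Crit, Reset, Retry}, add states in Sat(empty) with every successor in Z. Already a fixed point.
Sat(A[empty U AX (A[empty U (alarm | empty)] & ~safe)]) = {Crit, Reset, Retry}
Crit ∈ Sat(A[empty U AX (A[empty U (alarm | empty)] & ~safe)]) = {Crit, Reset, Retry}, so the formula holds at Crit.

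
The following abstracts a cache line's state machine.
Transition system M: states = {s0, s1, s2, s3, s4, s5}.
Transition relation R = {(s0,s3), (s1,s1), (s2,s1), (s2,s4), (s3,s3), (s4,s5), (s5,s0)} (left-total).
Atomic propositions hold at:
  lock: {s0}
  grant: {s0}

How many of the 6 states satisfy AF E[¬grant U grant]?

Sat(¬grant) = {s1, s2, s3, s4, s5}
E[¬grant U grant]: least fixpoint, start Z0 = Sat(grant) = {s0}, add states in Sat(¬grant) with some successor in Z. Z1 = {s0, s5}; Z2 = {s0, s4, s5}; Z3 = {s0, s2, s4, s5}; fixed.
Sat(E[¬grant U grant]) = {s0, s2, s4, s5}
AF E[¬grant U grant]: least fixpoint, start Z0 = {s0, s2, s4, s5}, add states with every successor in Z. Already a fixed point.
Sat(AF E[¬grant U grant]) = {s0, s2, s4, s5}
|Sat(AF E[¬grant U grant])| = |{s0, s2, s4, s5}| = 4.

4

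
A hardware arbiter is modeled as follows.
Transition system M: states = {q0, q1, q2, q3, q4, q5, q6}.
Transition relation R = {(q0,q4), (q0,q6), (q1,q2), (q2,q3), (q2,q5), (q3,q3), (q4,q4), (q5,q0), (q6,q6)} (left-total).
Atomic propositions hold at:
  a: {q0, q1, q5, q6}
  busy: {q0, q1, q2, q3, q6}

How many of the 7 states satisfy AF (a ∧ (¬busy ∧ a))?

1

Sat(¬busy) = {q4, q5}
Sat(¬busy ∧ a) = {q5}
Sat(a ∧ (¬busy ∧ a)) = {q5}
AF (a ∧ (¬busy ∧ a)): least fixpoint, start Z0 = {q5}, add states with every successor in Z. Already a fixed point.
Sat(AF (a ∧ (¬busy ∧ a))) = {q5}
|Sat(AF (a ∧ (¬busy ∧ a)))| = |{q5}| = 1.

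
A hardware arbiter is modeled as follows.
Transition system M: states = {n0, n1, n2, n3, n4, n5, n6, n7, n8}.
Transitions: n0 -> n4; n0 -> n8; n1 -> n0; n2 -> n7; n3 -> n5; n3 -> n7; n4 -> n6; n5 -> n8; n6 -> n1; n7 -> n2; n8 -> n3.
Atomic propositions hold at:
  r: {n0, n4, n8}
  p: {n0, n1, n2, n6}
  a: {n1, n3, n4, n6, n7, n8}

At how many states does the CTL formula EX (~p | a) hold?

7

Sat(~p) = {n3, n4, n5, n7, n8}
Sat(~p | a) = {n1, n3, n4, n5, n6, n7, n8}
Sat(EX (~p | a)) = {s : some successor in {n1, n3, n4, n5, n6, n7, n8}} = {n0, n2, n3, n4, n5, n6, n8}
|Sat(EX (~p | a))| = |{n0, n2, n3, n4, n5, n6, n8}| = 7.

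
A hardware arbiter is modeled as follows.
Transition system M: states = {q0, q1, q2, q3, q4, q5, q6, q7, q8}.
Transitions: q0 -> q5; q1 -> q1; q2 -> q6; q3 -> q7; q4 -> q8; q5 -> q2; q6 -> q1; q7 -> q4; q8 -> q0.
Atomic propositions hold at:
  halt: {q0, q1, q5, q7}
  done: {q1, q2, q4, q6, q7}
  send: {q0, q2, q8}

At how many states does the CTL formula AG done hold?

3

AG done: greatest fixpoint, start Z0 = {q1, q2, q4, q6, q7}, keep only states in Sat with every successor in Z. Z1 = {q1, q2, q6, q7}; Z2 = {q1, q2, q6}; fixed.
Sat(AG done) = {q1, q2, q6}
|Sat(AG done)| = |{q1, q2, q6}| = 3.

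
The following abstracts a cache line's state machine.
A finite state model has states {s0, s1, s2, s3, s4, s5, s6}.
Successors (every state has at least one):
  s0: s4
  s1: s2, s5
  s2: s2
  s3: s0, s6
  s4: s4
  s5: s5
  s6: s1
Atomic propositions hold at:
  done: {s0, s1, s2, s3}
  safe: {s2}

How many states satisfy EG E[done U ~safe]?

6

Sat(~safe) = {s0, s1, s3, s4, s5, s6}
E[done U ~safe]: least fixpoint, start Z0 = Sat(~safe) = {s0, s1, s3, s4, s5, s6}, add states in Sat(done) with some successor in Z. Already a fixed point.
Sat(E[done U ~safe]) = {s0, s1, s3, s4, s5, s6}
EG E[done U ~safe]: greatest fixpoint, start Z0 = {s0, s1, s3, s4, s5, s6}, keep only states in Sat with some successor in Z. Already a fixed point.
Sat(EG E[done U ~safe]) = {s0, s1, s3, s4, s5, s6}
|Sat(EG E[done U ~safe])| = |{s0, s1, s3, s4, s5, s6}| = 6.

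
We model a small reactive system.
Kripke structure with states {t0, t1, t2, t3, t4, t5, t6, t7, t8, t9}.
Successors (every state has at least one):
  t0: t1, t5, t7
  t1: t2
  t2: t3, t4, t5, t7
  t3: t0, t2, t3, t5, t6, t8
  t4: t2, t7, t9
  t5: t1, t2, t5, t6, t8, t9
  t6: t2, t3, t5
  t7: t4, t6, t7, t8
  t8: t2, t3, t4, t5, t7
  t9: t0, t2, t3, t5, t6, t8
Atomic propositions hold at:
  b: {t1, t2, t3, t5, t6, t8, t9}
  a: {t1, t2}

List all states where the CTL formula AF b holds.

AF b: least fixpoint, start Z0 = {t1, t2, t3, t5, t6, t8, t9}, add states with every successor in Z. Already a fixed point.
Sat(AF b) = {t1, t2, t3, t5, t6, t8, t9}

{t1, t2, t3, t5, t6, t8, t9}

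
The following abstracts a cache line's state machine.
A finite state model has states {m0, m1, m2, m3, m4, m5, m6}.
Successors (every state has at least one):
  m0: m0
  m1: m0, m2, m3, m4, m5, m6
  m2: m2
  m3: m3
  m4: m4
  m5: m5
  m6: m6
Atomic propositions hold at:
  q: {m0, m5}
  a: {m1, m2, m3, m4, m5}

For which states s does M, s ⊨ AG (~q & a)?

{m2, m3, m4}

Sat(~q) = {m1, m2, m3, m4, m6}
Sat(~q & a) = {m1, m2, m3, m4}
AG (~q & a): greatest fixpoint, start Z0 = {m1, m2, m3, m4}, keep only states in Sat with every successor in Z. Z1 = {m2, m3, m4}; fixed.
Sat(AG (~q & a)) = {m2, m3, m4}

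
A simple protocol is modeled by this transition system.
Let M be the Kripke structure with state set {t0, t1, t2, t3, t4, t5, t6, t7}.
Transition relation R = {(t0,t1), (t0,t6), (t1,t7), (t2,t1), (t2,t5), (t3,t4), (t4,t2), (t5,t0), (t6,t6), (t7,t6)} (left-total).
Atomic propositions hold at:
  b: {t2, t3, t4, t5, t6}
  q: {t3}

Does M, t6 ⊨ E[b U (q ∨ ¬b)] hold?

No

Sat(¬b) = {t0, t1, t7}
Sat(q ∨ ¬b) = {t0, t1, t3, t7}
E[b U (q ∨ ¬b)]: least fixpoint, start Z0 = Sat((q ∨ ¬b)) = {t0, t1, t3, t7}, add states in Sat(b) with some successor in Z. Z1 = {t0, t1, t2, t3, t5, t7}; Z2 = {t0, t1, t2, t3, t4, t5, t7}; fixed.
Sat(E[b U (q ∨ ¬b)]) = {t0, t1, t2, t3, t4, t5, t7}
t6 ∉ Sat(E[b U (q ∨ ¬b)]) = {t0, t1, t2, t3, t4, t5, t7}, so the formula does not hold at t6.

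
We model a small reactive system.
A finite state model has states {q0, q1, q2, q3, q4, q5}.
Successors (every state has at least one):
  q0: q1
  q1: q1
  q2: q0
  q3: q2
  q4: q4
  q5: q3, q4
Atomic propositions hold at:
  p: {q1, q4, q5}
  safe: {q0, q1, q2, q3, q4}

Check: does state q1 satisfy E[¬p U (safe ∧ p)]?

Sat(¬p) = {q0, q2, q3}
Sat(safe ∧ p) = {q1, q4}
E[¬p U (safe ∧ p)]: least fixpoint, start Z0 = Sat((safe ∧ p)) = {q1, q4}, add states in Sat(¬p) with some successor in Z. Z1 = {q0, q1, q4}; Z2 = {q0, q1, q2, q4}; Z3 = {q0, q1, q2, q3, q4}; fixed.
Sat(E[¬p U (safe ∧ p)]) = {q0, q1, q2, q3, q4}
q1 ∈ Sat(E[¬p U (safe ∧ p)]) = {q0, q1, q2, q3, q4}, so the formula holds at q1.

Yes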